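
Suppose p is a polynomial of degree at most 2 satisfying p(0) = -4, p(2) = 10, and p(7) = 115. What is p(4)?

Using the Lagrange interpolation formula with nodes 0, 2, 7:
  L_0(s) = (s - 2)(s - 7) / 14
  L_1(s) = s(s - 7) / -10
  L_2(s) = s(s - 2) / 35
Then p(s) = -4·L_0(s) + 10·L_1(s) + 115·L_2(s).
Expanding and collecting terms gives p(s) = 2s² + 3s - 4.
Evaluating at s = 4: p(4) = 40.

40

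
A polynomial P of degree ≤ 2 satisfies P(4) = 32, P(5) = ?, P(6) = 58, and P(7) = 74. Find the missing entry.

44

The 3 known points determine the degree-2 polynomial uniquely.
Write P(u) = au^2 + bu + c. Substituting each data point gives a linear system:
  16a + 4b + c = 32
  36a + 6b + c = 58
  49a + 7b + c = 74
Solving the system yields a = 1, b = 3, c = 4.
So P(u) = u² + 3u + 4.
Then P(5) = 44.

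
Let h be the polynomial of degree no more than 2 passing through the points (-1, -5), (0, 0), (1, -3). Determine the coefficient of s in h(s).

1

Write h(s) = as^2 + bs + c. Substituting each data point gives a linear system:
  a - b + c = -5
  c = 0
  a + b + c = -3
Solving the system yields a = -4, b = 1, c = 0.
So h(s) = -4s² + s.
The coefficient of s is 1.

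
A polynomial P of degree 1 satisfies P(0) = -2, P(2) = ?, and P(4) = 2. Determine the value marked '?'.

0

The 2 known points determine the degree-1 polynomial uniquely.
Write P(n) = an + b. Substituting each data point gives a linear system:
  b = -2
  4a + b = 2
Solving the system yields a = 1, b = -2.
So P(n) = n - 2.
Then P(2) = 0.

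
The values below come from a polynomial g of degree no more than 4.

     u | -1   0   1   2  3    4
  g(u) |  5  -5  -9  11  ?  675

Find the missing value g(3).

The 5 known points determine the degree-4 polynomial uniquely.
Write g(u) = au^4 + bu^3 + cu^2 + du + e. Substituting each data point gives a linear system:
  a - b + c - d + e = 5
  e = -5
  a + b + c + d + e = -9
  16a + 8b + 4c + 2d + e = 11
  256a + 64b + 16c + 4d + e = 675
Solving the system yields a = 4, b = -5, c = -1, d = -2, e = -5.
So g(u) = 4u^4 - 5u^3 - u^2 - 2u - 5.
Then g(3) = 169.

169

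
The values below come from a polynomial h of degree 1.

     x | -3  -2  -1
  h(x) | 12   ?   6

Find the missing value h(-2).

9

The 2 known points determine the degree-1 polynomial uniquely.
Write h(x) = ax + b. Substituting each data point gives a linear system:
  -3a + b = 12
  -a + b = 6
Solving the system yields a = -3, b = 3.
So h(x) = -3x + 3.
Then h(-2) = 9.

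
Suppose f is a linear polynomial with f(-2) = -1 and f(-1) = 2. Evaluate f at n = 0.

Using the Lagrange interpolation formula with nodes -2, -1:
  L_0(n) = (n + 1) / -1
  L_1(n) = (n + 2) / 1
Then f(n) = -1·L_0(n) + 2·L_1(n).
Expanding and collecting terms gives f(n) = 3n + 5.
Evaluating at n = 0: f(0) = 5.

5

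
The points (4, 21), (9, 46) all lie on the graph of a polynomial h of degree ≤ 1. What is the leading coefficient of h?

Write h(s) = as + b. Substituting each data point gives a linear system:
  4a + b = 21
  9a + b = 46
Solving the system yields a = 5, b = 1.
So h(s) = 5s + 1.
The leading coefficient is 5.

5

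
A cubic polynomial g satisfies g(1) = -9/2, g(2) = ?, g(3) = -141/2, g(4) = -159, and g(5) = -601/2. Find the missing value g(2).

On equispaced nodes a degree-3 polynomial has vanishing fourth forward difference, so
  g(1) - 4·g(2) + 6·g(3) - 4·g(4) + g(5) = 0.
Substituting the known values and solving for g(2):
  -4·g(2) = 92
  g(2) = -23.

-23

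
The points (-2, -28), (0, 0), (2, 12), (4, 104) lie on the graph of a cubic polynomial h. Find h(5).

Forward differences of the values at t = -2, 0, 2, 4:
  h  : -28  0  12  104
  Δ  : 28  12  92
  Δ^2: -16  80
  Δ^3: 96
The third differences are constant, confirming degree 3.
Interpolating (Newton forward form) and evaluating at t = 5 gives h(5) = 210.

210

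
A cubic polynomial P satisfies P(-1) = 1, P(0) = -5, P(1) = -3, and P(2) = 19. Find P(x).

P(x) = 2x^3 + 4x^2 - 4x - 5

Using the Lagrange interpolation formula with nodes -1, 0, 1, 2:
  L_0(x) = x(x - 1)(x - 2) / -6
  L_1(x) = (x + 1)(x - 1)(x - 2) / 2
  L_2(x) = (x + 1)x(x - 2) / -2
  L_3(x) = (x + 1)x(x - 1) / 6
Then P(x) = 1·L_0(x) - 5·L_1(x) - 3·L_2(x) + 19·L_3(x).
Expanding and collecting terms gives P(x) = 2x^3 + 4x^2 - 4x - 5.
Check: P(-1) = 1. ✓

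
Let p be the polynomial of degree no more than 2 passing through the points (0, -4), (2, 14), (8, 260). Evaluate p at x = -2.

Using the Lagrange interpolation formula with nodes 0, 2, 8:
  L_0(x) = (x - 2)(x - 8) / 16
  L_1(x) = x(x - 8) / -12
  L_2(x) = x(x - 2) / 48
Then p(x) = -4·L_0(x) + 14·L_1(x) + 260·L_2(x).
Expanding and collecting terms gives p(x) = 4x^2 + x - 4.
Evaluating at x = -2: p(-2) = 10.

10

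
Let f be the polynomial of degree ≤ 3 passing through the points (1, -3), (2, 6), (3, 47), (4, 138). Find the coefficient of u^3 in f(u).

3

Write f(u) = au^3 + bu^2 + cu + d. Substituting each data point gives a linear system:
  a + b + c + d = -3
  8a + 4b + 2c + d = 6
  27a + 9b + 3c + d = 47
  64a + 16b + 4c + d = 138
Solving the system yields a = 3, b = -2, c = -6, d = 2.
So f(u) = 3u^3 - 2u^2 - 6u + 2.
The leading coefficient is 3.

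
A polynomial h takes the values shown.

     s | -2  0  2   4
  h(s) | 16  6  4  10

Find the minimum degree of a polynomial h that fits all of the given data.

2

Forward differences of the values at s = -2, 0, 2, 4:
  h  : 16  6  4  10
  Δ  : -10  -2  6
  Δ^2: 8  8
  Δ^3: 0
The second differences are constant (8) and nonzero, while all higher differences vanish, so the minimal degree is 2.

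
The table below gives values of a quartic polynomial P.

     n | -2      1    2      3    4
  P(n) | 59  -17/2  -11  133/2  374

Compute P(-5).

4717/2

Using the Lagrange interpolation formula with nodes -2, 1, 2, 3, 4:
  L_0(n) = (n - 1)(n - 2)(n - 3)(n - 4) / 360
  L_1(n) = (n + 2)(n - 2)(n - 3)(n - 4) / -18
  L_2(n) = (n + 2)(n - 1)(n - 3)(n - 4) / 8
  L_3(n) = (n + 2)(n - 1)(n - 2)(n - 4) / -10
  L_4(n) = (n + 2)(n - 1)(n - 2)(n - 3) / 36
Then P(n) = 59·L_0(n) - 17/2·L_1(n) - 11·L_2(n) + 133/2·L_3(n) + 374·L_4(n).
Expanding and collecting terms gives P(n) = 3n⁴ - 5n³ - 5n² + (5/2)n - 4.
Evaluating at n = -5: P(-5) = 4717/2.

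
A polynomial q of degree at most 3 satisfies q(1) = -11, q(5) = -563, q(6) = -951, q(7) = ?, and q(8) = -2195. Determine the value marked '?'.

-1487

The 4 known points determine the degree-3 polynomial uniquely.
Write q(u) = au^3 + bu^2 + cu + d. Substituting each data point gives a linear system:
  a + b + c + d = -11
  125a + 25b + 5c + d = -563
  216a + 36b + 6c + d = -951
  512a + 64b + 8c + d = -2195
Solving the system yields a = -4, b = -2, c = -2, d = -3.
So q(u) = -4u^3 - 2u^2 - 2u - 3.
Then q(7) = -1487.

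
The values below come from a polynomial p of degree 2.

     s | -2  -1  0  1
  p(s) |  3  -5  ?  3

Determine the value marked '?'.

-5

The 3 known points determine the degree-2 polynomial uniquely.
Write p(s) = as^2 + bs + c. Substituting each data point gives a linear system:
  4a - 2b + c = 3
  a - b + c = -5
  a + b + c = 3
Solving the system yields a = 4, b = 4, c = -5.
So p(s) = 4s² + 4s - 5.
Then p(0) = -5.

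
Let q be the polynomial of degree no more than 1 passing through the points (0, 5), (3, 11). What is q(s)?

Write q(s) = as + b. Substituting each data point gives a linear system:
  b = 5
  3a + b = 11
Solving the system yields a = 2, b = 5.
So q(s) = 2s + 5.
Check: q(3) = 11. ✓

q(s) = 2s + 5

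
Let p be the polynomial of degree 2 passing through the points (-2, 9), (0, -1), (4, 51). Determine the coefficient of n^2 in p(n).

Write p(n) = an^2 + bn + c. Substituting each data point gives a linear system:
  4a - 2b + c = 9
  c = -1
  16a + 4b + c = 51
Solving the system yields a = 3, b = 1, c = -1.
So p(n) = 3n^2 + n - 1.
The leading coefficient is 3.

3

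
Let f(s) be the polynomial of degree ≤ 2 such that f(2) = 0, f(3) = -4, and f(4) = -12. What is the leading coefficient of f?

Write f(s) = as^2 + bs + c. Substituting each data point gives a linear system:
  4a + 2b + c = 0
  9a + 3b + c = -4
  16a + 4b + c = -12
Solving the system yields a = -2, b = 6, c = -4.
So f(s) = -2s^2 + 6s - 4.
The leading coefficient is -2.

-2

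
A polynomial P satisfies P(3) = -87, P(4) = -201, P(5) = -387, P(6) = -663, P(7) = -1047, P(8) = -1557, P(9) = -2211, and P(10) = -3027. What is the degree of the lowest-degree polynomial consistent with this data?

3

Forward differences of the values at s = 3, 4, 5, 6, 7, 8, 9, 10:
  P  : -87  -201  -387  -663  -1047  -1557  -2211  -3027
  Δ  : -114  -186  -276  -384  -510  -654  -816
  Δ^2: -72  -90  -108  -126  -144  -162
  Δ^3: -18  -18  -18  -18  -18
  Δ^4: 0  0  0  0
  Δ^5: 0  0  0
  Δ^6: 0  0
  Δ^7: 0
The third differences are constant (-18) and nonzero, while all higher differences vanish, so the minimal degree is 3.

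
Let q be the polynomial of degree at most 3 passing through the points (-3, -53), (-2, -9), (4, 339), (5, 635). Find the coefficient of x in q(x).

-2

Write q(x) = ax^3 + bx^2 + cx + d. Substituting each data point gives a linear system:
  -27a + 9b - 3c + d = -53
  -8a + 4b - 2c + d = -9
  64a + 16b + 4c + d = 339
  125a + 25b + 5c + d = 635
Solving the system yields a = 4, b = 6, c = -2, d = -5.
So q(x) = 4x^3 + 6x^2 - 2x - 5.
The coefficient of x is -2.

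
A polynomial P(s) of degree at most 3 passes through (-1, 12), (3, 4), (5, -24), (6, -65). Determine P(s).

Using the Lagrange interpolation formula with nodes -1, 3, 5, 6:
  L_0(s) = (s - 3)(s - 5)(s - 6) / -168
  L_1(s) = (s + 1)(s - 5)(s - 6) / 24
  L_2(s) = (s + 1)(s - 3)(s - 6) / -12
  L_3(s) = (s + 1)(s - 3)(s - 5) / 21
Then P(s) = 12·L_0(s) + 4·L_1(s) - 24·L_2(s) - 65·L_3(s).
Expanding and collecting terms gives P(s) = -s^3 + 5s^2 - 5s + 1.
Check: P(6) = -65. ✓

P(s) = -s^3 + 5s^2 - 5s + 1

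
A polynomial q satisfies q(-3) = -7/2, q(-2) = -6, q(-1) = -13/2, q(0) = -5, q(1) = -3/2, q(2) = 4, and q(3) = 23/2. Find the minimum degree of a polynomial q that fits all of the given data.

2

Forward differences of the values at n = -3, -2, -1, 0, 1, 2, 3:
  q  : -7/2  -6  -13/2  -5  -3/2  4  23/2
  Δ  : -5/2  -1/2  3/2  7/2  11/2  15/2
  Δ^2: 2  2  2  2  2
  Δ^3: 0  0  0  0
  Δ^4: 0  0  0
  Δ^5: 0  0
  Δ^6: 0
The second differences are constant (2) and nonzero, while all higher differences vanish, so the minimal degree is 2.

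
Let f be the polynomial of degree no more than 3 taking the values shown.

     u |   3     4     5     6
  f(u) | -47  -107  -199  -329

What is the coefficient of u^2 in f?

-4

Write f(u) = au^3 + bu^2 + cu + d. Substituting each data point gives a linear system:
  27a + 9b + 3c + d = -47
  64a + 16b + 4c + d = -107
  125a + 25b + 5c + d = -199
  216a + 36b + 6c + d = -329
Solving the system yields a = -1, b = -4, c = 5, d = 1.
So f(u) = -u^3 - 4u^2 + 5u + 1.
The coefficient of u^2 is -4.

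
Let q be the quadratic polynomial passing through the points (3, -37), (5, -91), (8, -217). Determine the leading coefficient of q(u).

Write q(u) = au^2 + bu + c. Substituting each data point gives a linear system:
  9a + 3b + c = -37
  25a + 5b + c = -91
  64a + 8b + c = -217
Solving the system yields a = -3, b = -3, c = -1.
So q(u) = -3u^2 - 3u - 1.
The leading coefficient is -3.

-3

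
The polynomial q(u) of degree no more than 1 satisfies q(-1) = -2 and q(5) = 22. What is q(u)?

q(u) = 4u + 2

Using the Lagrange interpolation formula with nodes -1, 5:
  L_0(u) = (u - 5) / -6
  L_1(u) = (u + 1) / 6
Then q(u) = -2·L_0(u) + 22·L_1(u).
Expanding and collecting terms gives q(u) = 4u + 2.
Check: q(5) = 22. ✓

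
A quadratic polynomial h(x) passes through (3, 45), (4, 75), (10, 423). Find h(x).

h(x) = 4x^2 + 2x + 3

Write h(x) = ax^2 + bx + c. Substituting each data point gives a linear system:
  9a + 3b + c = 45
  16a + 4b + c = 75
  100a + 10b + c = 423
Solving the system yields a = 4, b = 2, c = 3.
So h(x) = 4x^2 + 2x + 3.
Check: h(3) = 45. ✓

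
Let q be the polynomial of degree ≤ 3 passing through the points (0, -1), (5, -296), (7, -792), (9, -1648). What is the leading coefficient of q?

Write q(n) = an^3 + bn^2 + cn + d. Substituting each data point gives a linear system:
  d = -1
  125a + 25b + 5c + d = -296
  343a + 49b + 7c + d = -792
  729a + 81b + 9c + d = -1648
Solving the system yields a = -2, b = -3, c = 6, d = -1.
So q(n) = -2n^3 - 3n^2 + 6n - 1.
The leading coefficient is -2.

-2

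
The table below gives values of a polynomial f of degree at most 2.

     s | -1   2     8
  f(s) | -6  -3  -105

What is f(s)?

f(s) = -2s^2 + 3s - 1

Write f(s) = as^2 + bs + c. Substituting each data point gives a linear system:
  a - b + c = -6
  4a + 2b + c = -3
  64a + 8b + c = -105
Solving the system yields a = -2, b = 3, c = -1.
So f(s) = -2s^2 + 3s - 1.
Check: f(8) = -105. ✓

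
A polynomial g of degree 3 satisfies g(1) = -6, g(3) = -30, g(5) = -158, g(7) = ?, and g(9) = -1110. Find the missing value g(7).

The 4 known points determine the degree-3 polynomial uniquely.
Write g(u) = au^3 + bu^2 + cu + d. Substituting each data point gives a linear system:
  a + b + c + d = -6
  27a + 9b + 3c + d = -30
  125a + 25b + 5c + d = -158
  729a + 81b + 9c + d = -1110
Solving the system yields a = -2, b = 5, c = -6, d = -3.
So g(u) = -2u³ + 5u² - 6u - 3.
Then g(7) = -486.

-486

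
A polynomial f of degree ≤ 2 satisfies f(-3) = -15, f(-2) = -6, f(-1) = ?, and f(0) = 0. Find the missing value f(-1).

-1

The 3 known points determine the degree-2 polynomial uniquely.
Write f(x) = ax^2 + bx + c. Substituting each data point gives a linear system:
  9a - 3b + c = -15
  4a - 2b + c = -6
  c = 0
Solving the system yields a = -2, b = -1, c = 0.
So f(x) = -2x² - x.
Then f(-1) = -1.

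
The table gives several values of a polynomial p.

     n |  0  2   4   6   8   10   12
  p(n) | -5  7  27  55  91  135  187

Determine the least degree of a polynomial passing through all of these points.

2

Forward differences of the values at n = 0, 2, 4, 6, 8, 10, 12:
  p  : -5  7  27  55  91  135  187
  Δ  : 12  20  28  36  44  52
  Δ^2: 8  8  8  8  8
  Δ^3: 0  0  0  0
  Δ^4: 0  0  0
  Δ^5: 0  0
  Δ^6: 0
The second differences are constant (8) and nonzero, while all higher differences vanish, so the minimal degree is 2.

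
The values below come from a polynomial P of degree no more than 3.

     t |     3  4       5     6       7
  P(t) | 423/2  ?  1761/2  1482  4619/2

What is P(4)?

469

The 4 known points determine the degree-3 polynomial uniquely.
Write P(t) = at^3 + bt^2 + ct + d. Substituting each data point gives a linear system:
  27a + 9b + 3c + d = 423/2
  125a + 25b + 5c + d = 1761/2
  216a + 36b + 6c + d = 1482
  343a + 49b + 7c + d = 4619/2
Solving the system yields a = 6, b = 5, c = 1/2, d = 3.
So P(t) = 6t^3 + 5t^2 + (1/2)t + 3.
Then P(4) = 469.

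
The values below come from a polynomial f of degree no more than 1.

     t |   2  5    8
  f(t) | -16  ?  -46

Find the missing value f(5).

The 2 known points determine the degree-1 polynomial uniquely.
Write f(t) = at + b. Substituting each data point gives a linear system:
  2a + b = -16
  8a + b = -46
Solving the system yields a = -5, b = -6.
So f(t) = -5t - 6.
Then f(5) = -31.

-31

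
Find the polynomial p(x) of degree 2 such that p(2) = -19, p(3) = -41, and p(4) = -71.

Using the Lagrange interpolation formula with nodes 2, 3, 4:
  L_0(x) = (x - 3)(x - 4) / 2
  L_1(x) = (x - 2)(x - 4) / -1
  L_2(x) = (x - 2)(x - 3) / 2
Then p(x) = -19·L_0(x) - 41·L_1(x) - 71·L_2(x).
Expanding and collecting terms gives p(x) = -4x^2 - 2x + 1.
Check: p(4) = -71. ✓

p(x) = -4x^2 - 2x + 1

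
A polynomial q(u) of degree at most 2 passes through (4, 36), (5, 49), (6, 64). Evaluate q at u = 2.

16

Forward differences of the values at u = 4, 5, 6:
  q  : 36  49  64
  Δ  : 13  15
  Δ^2: 2
The second differences are constant, confirming degree 2.
Interpolating (Newton forward form) and evaluating at u = 2 gives q(2) = 16.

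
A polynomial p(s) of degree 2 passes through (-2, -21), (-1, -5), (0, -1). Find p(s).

Write p(s) = as^2 + bs + c. Substituting each data point gives a linear system:
  4a - 2b + c = -21
  a - b + c = -5
  c = -1
Solving the system yields a = -6, b = -2, c = -1.
So p(s) = -6s² - 2s - 1.
Check: p(-2) = -21. ✓

p(s) = -6s^2 - 2s - 1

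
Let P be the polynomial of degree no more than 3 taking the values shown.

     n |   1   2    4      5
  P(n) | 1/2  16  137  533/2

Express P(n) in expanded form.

P(n) = 2n^3 + n^2 - (3/2)n - 1

Write P(n) = an^3 + bn^2 + cn + d. Substituting each data point gives a linear system:
  a + b + c + d = 1/2
  8a + 4b + 2c + d = 16
  64a + 16b + 4c + d = 137
  125a + 25b + 5c + d = 533/2
Solving the system yields a = 2, b = 1, c = -3/2, d = -1.
So P(n) = 2n^3 + n^2 - (3/2)n - 1.
Check: P(1) = 1/2. ✓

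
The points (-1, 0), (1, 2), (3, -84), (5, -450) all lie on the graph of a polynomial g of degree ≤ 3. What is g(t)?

g(t) = -4t^3 + t^2 + 5t

Write g(t) = at^3 + bt^2 + ct + d. Substituting each data point gives a linear system:
  -a + b - c + d = 0
  a + b + c + d = 2
  27a + 9b + 3c + d = -84
  125a + 25b + 5c + d = -450
Solving the system yields a = -4, b = 1, c = 5, d = 0.
So g(t) = -4t^3 + t^2 + 5t.
Check: g(1) = 2. ✓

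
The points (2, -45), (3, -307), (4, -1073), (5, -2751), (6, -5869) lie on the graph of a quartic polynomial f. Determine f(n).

Write f(n) = an^4 + bn^3 + cn^2 + dn + e. Substituting each data point gives a linear system:
  16a + 8b + 4c + 2d + e = -45
  81a + 27b + 9c + 3d + e = -307
  256a + 64b + 16c + 4d + e = -1073
  625a + 125b + 25c + 5d + e = -2751
  1296a + 216b + 36c + 6d + e = -5869
Solving the system yields a = -5, b = 2, c = 5, d = 0, e = -1.
So f(n) = -5n^4 + 2n^3 + 5n^2 - 1.
Check: f(2) = -45. ✓

f(n) = -5n^4 + 2n^3 + 5n^2 - 1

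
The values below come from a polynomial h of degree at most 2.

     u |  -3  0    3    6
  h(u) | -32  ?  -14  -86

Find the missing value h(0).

4

The 3 known points determine the degree-2 polynomial uniquely.
Write h(u) = au^2 + bu + c. Substituting each data point gives a linear system:
  9a - 3b + c = -32
  9a + 3b + c = -14
  36a + 6b + c = -86
Solving the system yields a = -3, b = 3, c = 4.
So h(u) = -3u^2 + 3u + 4.
Then h(0) = 4.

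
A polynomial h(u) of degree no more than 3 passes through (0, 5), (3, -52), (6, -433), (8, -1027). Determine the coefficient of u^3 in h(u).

Write h(u) = au^3 + bu^2 + cu + d. Substituting each data point gives a linear system:
  d = 5
  27a + 9b + 3c + d = -52
  216a + 36b + 6c + d = -433
  512a + 64b + 8c + d = -1027
Solving the system yields a = -2, b = 0, c = -1, d = 5.
So h(u) = -2u^3 - u + 5.
The leading coefficient is -2.

-2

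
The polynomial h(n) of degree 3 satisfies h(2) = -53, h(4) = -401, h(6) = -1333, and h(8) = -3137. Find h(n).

h(n) = -6n^3 - n^2 - 1

Using the Lagrange interpolation formula with nodes 2, 4, 6, 8:
  L_0(n) = (n - 4)(n - 6)(n - 8) / -48
  L_1(n) = (n - 2)(n - 6)(n - 8) / 16
  L_2(n) = (n - 2)(n - 4)(n - 8) / -16
  L_3(n) = (n - 2)(n - 4)(n - 6) / 48
Then h(n) = -53·L_0(n) - 401·L_1(n) - 1333·L_2(n) - 3137·L_3(n).
Expanding and collecting terms gives h(n) = -6n³ - n² - 1.
Check: h(8) = -3137. ✓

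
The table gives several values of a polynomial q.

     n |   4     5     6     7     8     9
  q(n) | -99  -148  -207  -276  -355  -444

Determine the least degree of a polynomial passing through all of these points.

2

Forward differences of the values at n = 4, 5, 6, 7, 8, 9:
  q  : -99  -148  -207  -276  -355  -444
  Δ  : -49  -59  -69  -79  -89
  Δ^2: -10  -10  -10  -10
  Δ^3: 0  0  0
  Δ^4: 0  0
  Δ^5: 0
The second differences are constant (-10) and nonzero, while all higher differences vanish, so the minimal degree is 2.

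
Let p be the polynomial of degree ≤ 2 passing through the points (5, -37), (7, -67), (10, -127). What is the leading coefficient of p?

Write p(u) = au^2 + bu + c. Substituting each data point gives a linear system:
  25a + 5b + c = -37
  49a + 7b + c = -67
  100a + 10b + c = -127
Solving the system yields a = -1, b = -3, c = 3.
So p(u) = -u² - 3u + 3.
The leading coefficient is -1.

-1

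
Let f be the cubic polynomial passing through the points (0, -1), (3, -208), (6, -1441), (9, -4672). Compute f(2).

Using the Lagrange interpolation formula with nodes 0, 3, 6, 9:
  L_0(n) = (n - 3)(n - 6)(n - 9) / -162
  L_1(n) = n(n - 6)(n - 9) / 54
  L_2(n) = n(n - 3)(n - 9) / -54
  L_3(n) = n(n - 3)(n - 6) / 162
Then f(n) = -1·L_0(n) - 208·L_1(n) - 1441·L_2(n) - 4672·L_3(n).
Expanding and collecting terms gives f(n) = -6n³ - 3n² - 6n - 1.
Evaluating at n = 2: f(2) = -73.

-73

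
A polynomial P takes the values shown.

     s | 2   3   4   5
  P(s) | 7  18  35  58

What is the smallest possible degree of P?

Forward differences of the values at s = 2, 3, 4, 5:
  P  : 7  18  35  58
  Δ  : 11  17  23
  Δ^2: 6  6
  Δ^3: 0
The second differences are constant (6) and nonzero, while all higher differences vanish, so the minimal degree is 2.

2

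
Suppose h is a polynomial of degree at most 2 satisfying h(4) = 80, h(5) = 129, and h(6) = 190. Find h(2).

18

Write h(x) = ax^2 + bx + c. Substituting each data point gives a linear system:
  16a + 4b + c = 80
  25a + 5b + c = 129
  36a + 6b + c = 190
Solving the system yields a = 6, b = -5, c = 4.
So h(x) = 6x^2 - 5x + 4.
Then h(2) = 18.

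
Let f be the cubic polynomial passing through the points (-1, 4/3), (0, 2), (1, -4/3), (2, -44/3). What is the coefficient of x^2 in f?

Write f(x) = ax^3 + bx^2 + cx + d. Substituting each data point gives a linear system:
  -a + b - c + d = 4/3
  d = 2
  a + b + c + d = -4/3
  8a + 4b + 2c + d = -44/3
Solving the system yields a = -1, b = -2, c = -1/3, d = 2.
So f(x) = -x³ - 2x² - (1/3)x + 2.
The coefficient of x^2 is -2.

-2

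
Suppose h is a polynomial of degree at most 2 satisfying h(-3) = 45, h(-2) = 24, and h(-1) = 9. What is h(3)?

Using the Lagrange interpolation formula with nodes -3, -2, -1:
  L_0(u) = (u + 2)(u + 1) / 2
  L_1(u) = (u + 3)(u + 1) / -1
  L_2(u) = (u + 3)(u + 2) / 2
Then h(u) = 45·L_0(u) + 24·L_1(u) + 9·L_2(u).
Expanding and collecting terms gives h(u) = 3u^2 - 6u.
Evaluating at u = 3: h(3) = 9.

9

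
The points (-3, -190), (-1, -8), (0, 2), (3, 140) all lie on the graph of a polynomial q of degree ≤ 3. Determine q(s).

Write q(s) = as^3 + bs^2 + cs + d. Substituting each data point gives a linear system:
  -27a + 9b - 3c + d = -190
  -a + b - c + d = -8
  d = 2
  27a + 9b + 3c + d = 140
Solving the system yields a = 6, b = -3, c = 1, d = 2.
So q(s) = 6s^3 - 3s^2 + s + 2.
Check: q(-3) = -190. ✓

q(s) = 6s^3 - 3s^2 + s + 2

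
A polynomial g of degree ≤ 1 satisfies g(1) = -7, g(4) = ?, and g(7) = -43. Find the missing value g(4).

-25

The 2 known points determine the degree-1 polynomial uniquely.
Write g(s) = as + b. Substituting each data point gives a linear system:
  a + b = -7
  7a + b = -43
Solving the system yields a = -6, b = -1.
So g(s) = -6s - 1.
Then g(4) = -25.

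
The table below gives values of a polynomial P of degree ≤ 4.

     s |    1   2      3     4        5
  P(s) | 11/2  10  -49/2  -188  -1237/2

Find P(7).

-6145/2

Forward differences of the values at s = 1, 2, 3, 4, 5:
  P  : 11/2  10  -49/2  -188  -1237/2
  Δ  : 9/2  -69/2  -327/2  -861/2
  Δ^2: -39  -129  -267
  Δ^3: -90  -138
  Δ^4: -48
The fourth differences are constant, confirming degree 4.
Interpolating (Newton forward form) and evaluating at s = 7 gives P(7) = -6145/2.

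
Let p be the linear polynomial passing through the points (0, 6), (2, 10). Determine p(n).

p(n) = 2n + 6

Write p(n) = an + b. Substituting each data point gives a linear system:
  b = 6
  2a + b = 10
Solving the system yields a = 2, b = 6.
So p(n) = 2n + 6.
Check: p(2) = 10. ✓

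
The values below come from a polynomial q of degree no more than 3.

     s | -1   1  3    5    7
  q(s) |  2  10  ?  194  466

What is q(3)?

On equispaced nodes a degree-3 polynomial has vanishing fourth forward difference, so
  q(-1) - 4·q(1) + 6·q(3) - 4·q(5) + q(7) = 0.
Substituting the known values and solving for q(3):
  6·q(3) = 348
  q(3) = 58.

58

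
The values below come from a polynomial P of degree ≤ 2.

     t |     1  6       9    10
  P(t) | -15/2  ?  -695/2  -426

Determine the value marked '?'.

-160

The 3 known points determine the degree-2 polynomial uniquely.
Write P(t) = at^2 + bt + c. Substituting each data point gives a linear system:
  a + b + c = -15/2
  81a + 9b + c = -695/2
  100a + 10b + c = -426
Solving the system yields a = -4, b = -5/2, c = -1.
So P(t) = -4t² - (5/2)t - 1.
Then P(6) = -160.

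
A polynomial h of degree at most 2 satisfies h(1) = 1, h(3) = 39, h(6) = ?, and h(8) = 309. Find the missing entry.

171

The 3 known points determine the degree-2 polynomial uniquely.
Write h(t) = at^2 + bt + c. Substituting each data point gives a linear system:
  a + b + c = 1
  9a + 3b + c = 39
  64a + 8b + c = 309
Solving the system yields a = 5, b = -1, c = -3.
So h(t) = 5t^2 - t - 3.
Then h(6) = 171.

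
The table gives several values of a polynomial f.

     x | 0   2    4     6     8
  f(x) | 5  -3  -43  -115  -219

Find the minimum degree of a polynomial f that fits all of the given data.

Forward differences of the values at x = 0, 2, 4, 6, 8:
  f  : 5  -3  -43  -115  -219
  Δ  : -8  -40  -72  -104
  Δ^2: -32  -32  -32
  Δ^3: 0  0
  Δ^4: 0
The second differences are constant (-32) and nonzero, while all higher differences vanish, so the minimal degree is 2.

2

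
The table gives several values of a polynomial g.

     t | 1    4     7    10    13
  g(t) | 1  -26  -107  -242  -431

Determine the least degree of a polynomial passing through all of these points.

Forward differences of the values at t = 1, 4, 7, 10, 13:
  g  : 1  -26  -107  -242  -431
  Δ  : -27  -81  -135  -189
  Δ^2: -54  -54  -54
  Δ^3: 0  0
  Δ^4: 0
The second differences are constant (-54) and nonzero, while all higher differences vanish, so the minimal degree is 2.

2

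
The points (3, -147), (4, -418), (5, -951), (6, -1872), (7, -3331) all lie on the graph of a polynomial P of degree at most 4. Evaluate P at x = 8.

-5502

Forward differences of the values at x = 3, 4, 5, 6, 7:
  P  : -147  -418  -951  -1872  -3331
  Δ  : -271  -533  -921  -1459
  Δ^2: -262  -388  -538
  Δ^3: -126  -150
  Δ^4: -24
The fourth differences are constant, confirming degree 4.
Interpolating (Newton forward form) and evaluating at x = 8 gives P(8) = -5502.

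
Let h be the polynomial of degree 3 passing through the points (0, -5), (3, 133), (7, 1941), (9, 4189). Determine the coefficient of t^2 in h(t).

Write h(t) = at^3 + bt^2 + ct + d. Substituting each data point gives a linear system:
  d = -5
  27a + 9b + 3c + d = 133
  343a + 49b + 7c + d = 1941
  729a + 81b + 9c + d = 4189
Solving the system yields a = 6, b = -2, c = -2, d = -5.
So h(t) = 6t^3 - 2t^2 - 2t - 5.
The coefficient of t^2 is -2.

-2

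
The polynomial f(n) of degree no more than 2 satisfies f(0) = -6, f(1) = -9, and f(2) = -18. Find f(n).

f(n) = -3n^2 - 6

Using the Lagrange interpolation formula with nodes 0, 1, 2:
  L_0(n) = (n - 1)(n - 2) / 2
  L_1(n) = n(n - 2) / -1
  L_2(n) = n(n - 1) / 2
Then f(n) = -6·L_0(n) - 9·L_1(n) - 18·L_2(n).
Expanding and collecting terms gives f(n) = -3n^2 - 6.
Check: f(2) = -18. ✓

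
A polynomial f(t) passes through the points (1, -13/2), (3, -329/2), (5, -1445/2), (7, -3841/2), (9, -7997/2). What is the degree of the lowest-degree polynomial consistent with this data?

Forward differences of the values at t = 1, 3, 5, 7, 9:
  f  : -13/2  -329/2  -1445/2  -3841/2  -7997/2
  Δ  : -158  -558  -1198  -2078
  Δ^2: -400  -640  -880
  Δ^3: -240  -240
  Δ^4: 0
The third differences are constant (-240) and nonzero, while all higher differences vanish, so the minimal degree is 3.

3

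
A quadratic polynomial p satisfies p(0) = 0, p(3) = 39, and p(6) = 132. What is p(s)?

Write p(s) = as^2 + bs + c. Substituting each data point gives a linear system:
  c = 0
  9a + 3b + c = 39
  36a + 6b + c = 132
Solving the system yields a = 3, b = 4, c = 0.
So p(s) = 3s^2 + 4s.
Check: p(3) = 39. ✓

p(s) = 3s^2 + 4s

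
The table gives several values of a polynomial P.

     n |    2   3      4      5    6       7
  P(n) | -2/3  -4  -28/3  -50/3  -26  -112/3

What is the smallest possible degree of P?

Forward differences of the values at n = 2, 3, 4, 5, 6, 7:
  P  : -2/3  -4  -28/3  -50/3  -26  -112/3
  Δ  : -10/3  -16/3  -22/3  -28/3  -34/3
  Δ^2: -2  -2  -2  -2
  Δ^3: 0  0  0
  Δ^4: 0  0
  Δ^5: 0
The second differences are constant (-2) and nonzero, while all higher differences vanish, so the minimal degree is 2.

2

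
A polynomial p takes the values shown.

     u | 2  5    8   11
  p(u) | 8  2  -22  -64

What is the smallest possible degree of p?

2

Forward differences of the values at u = 2, 5, 8, 11:
  p  : 8  2  -22  -64
  Δ  : -6  -24  -42
  Δ^2: -18  -18
  Δ^3: 0
The second differences are constant (-18) and nonzero, while all higher differences vanish, so the minimal degree is 2.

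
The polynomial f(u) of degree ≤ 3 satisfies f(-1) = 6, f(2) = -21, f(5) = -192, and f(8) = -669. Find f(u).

Using the Lagrange interpolation formula with nodes -1, 2, 5, 8:
  L_0(u) = (u - 2)(u - 5)(u - 8) / -162
  L_1(u) = (u + 1)(u - 5)(u - 8) / 54
  L_2(u) = (u + 1)(u - 2)(u - 8) / -54
  L_3(u) = (u + 1)(u - 2)(u - 5) / 162
Then f(u) = 6·L_0(u) - 21·L_1(u) - 192·L_2(u) - 669·L_3(u).
Expanding and collecting terms gives f(u) = -u³ - 2u² - 4u + 3.
Check: f(8) = -669. ✓

f(u) = -u^3 - 2u^2 - 4u + 3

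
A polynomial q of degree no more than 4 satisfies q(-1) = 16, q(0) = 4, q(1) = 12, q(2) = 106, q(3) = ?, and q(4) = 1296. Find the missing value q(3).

On equispaced nodes a degree-4 polynomial has vanishing fifth forward difference, so
  - q(-1) + 5·q(0) - 10·q(1) + 10·q(2) - 5·q(3) + q(4) = 0.
Substituting the known values and solving for q(3):
  -5·q(3) = -2240
  q(3) = 448.

448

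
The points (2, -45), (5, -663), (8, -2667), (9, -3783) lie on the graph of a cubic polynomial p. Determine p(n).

p(n) = -5n^3 - 2n^2 + 3n - 3

Using the Lagrange interpolation formula with nodes 2, 5, 8, 9:
  L_0(n) = (n - 5)(n - 8)(n - 9) / -126
  L_1(n) = (n - 2)(n - 8)(n - 9) / 36
  L_2(n) = (n - 2)(n - 5)(n - 9) / -18
  L_3(n) = (n - 2)(n - 5)(n - 8) / 28
Then p(n) = -45·L_0(n) - 663·L_1(n) - 2667·L_2(n) - 3783·L_3(n).
Expanding and collecting terms gives p(n) = -5n^3 - 2n^2 + 3n - 3.
Check: p(5) = -663. ✓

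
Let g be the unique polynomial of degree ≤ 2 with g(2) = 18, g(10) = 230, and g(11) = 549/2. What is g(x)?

g(x) = 2x^2 + (5/2)x + 5

Write g(x) = ax^2 + bx + c. Substituting each data point gives a linear system:
  4a + 2b + c = 18
  100a + 10b + c = 230
  121a + 11b + c = 549/2
Solving the system yields a = 2, b = 5/2, c = 5.
So g(x) = 2x^2 + (5/2)x + 5.
Check: g(11) = 549/2. ✓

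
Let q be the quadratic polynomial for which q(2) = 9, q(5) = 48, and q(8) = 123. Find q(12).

Using the Lagrange interpolation formula with nodes 2, 5, 8:
  L_0(n) = (n - 5)(n - 8) / 18
  L_1(n) = (n - 2)(n - 8) / -9
  L_2(n) = (n - 2)(n - 5) / 18
Then q(n) = 9·L_0(n) + 48·L_1(n) + 123·L_2(n).
Expanding and collecting terms gives q(n) = 2n^2 - n + 3.
Evaluating at n = 12: q(12) = 279.

279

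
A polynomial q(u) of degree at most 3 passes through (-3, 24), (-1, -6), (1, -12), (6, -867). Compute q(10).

-3603

Using the Lagrange interpolation formula with nodes -3, -1, 1, 6:
  L_0(u) = (u + 1)(u - 1)(u - 6) / -72
  L_1(u) = (u + 3)(u - 1)(u - 6) / 28
  L_2(u) = (u + 3)(u + 1)(u - 6) / -40
  L_3(u) = (u + 3)(u + 1)(u - 1) / 315
Then q(u) = 24·L_0(u) - 6·L_1(u) - 12·L_2(u) - 867·L_3(u).
Expanding and collecting terms gives q(u) = -3u^3 - 6u^2 - 3.
Evaluating at u = 10: q(10) = -3603.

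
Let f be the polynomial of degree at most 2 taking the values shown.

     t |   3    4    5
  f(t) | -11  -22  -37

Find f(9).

Using the Lagrange interpolation formula with nodes 3, 4, 5:
  L_0(t) = (t - 4)(t - 5) / 2
  L_1(t) = (t - 3)(t - 5) / -1
  L_2(t) = (t - 3)(t - 4) / 2
Then f(t) = -11·L_0(t) - 22·L_1(t) - 37·L_2(t).
Expanding and collecting terms gives f(t) = -2t² + 3t - 2.
Evaluating at t = 9: f(9) = -137.

-137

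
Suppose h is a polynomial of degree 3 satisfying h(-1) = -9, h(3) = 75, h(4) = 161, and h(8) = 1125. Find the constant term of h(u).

-3

Write h(u) = au^3 + bu^2 + cu + d. Substituting each data point gives a linear system:
  -a + b - c + d = -9
  27a + 9b + 3c + d = 75
  64a + 16b + 4c + d = 161
  512a + 64b + 8c + d = 1125
Solving the system yields a = 2, b = 1, c = 5, d = -3.
So h(u) = 2u^3 + u^2 + 5u - 3.
The constant term is -3.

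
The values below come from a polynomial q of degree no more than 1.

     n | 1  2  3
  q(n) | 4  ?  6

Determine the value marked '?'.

On equispaced nodes a degree-1 polynomial has vanishing second forward difference, so
  q(1) - 2·q(2) + q(3) = 0.
Substituting the known values and solving for q(2):
  -2·q(2) = -10
  q(2) = 5.

5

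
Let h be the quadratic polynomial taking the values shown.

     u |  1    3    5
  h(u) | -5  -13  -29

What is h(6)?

Using the Lagrange interpolation formula with nodes 1, 3, 5:
  L_0(u) = (u - 3)(u - 5) / 8
  L_1(u) = (u - 1)(u - 5) / -4
  L_2(u) = (u - 1)(u - 3) / 8
Then h(u) = -5·L_0(u) - 13·L_1(u) - 29·L_2(u).
Expanding and collecting terms gives h(u) = -u² - 4.
Evaluating at u = 6: h(6) = -40.

-40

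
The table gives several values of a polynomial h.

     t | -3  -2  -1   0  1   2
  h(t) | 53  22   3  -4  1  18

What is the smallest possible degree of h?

2

Forward differences of the values at t = -3, -2, -1, 0, 1, 2:
  h  : 53  22  3  -4  1  18
  Δ  : -31  -19  -7  5  17
  Δ^2: 12  12  12  12
  Δ^3: 0  0  0
  Δ^4: 0  0
  Δ^5: 0
The second differences are constant (12) and nonzero, while all higher differences vanish, so the minimal degree is 2.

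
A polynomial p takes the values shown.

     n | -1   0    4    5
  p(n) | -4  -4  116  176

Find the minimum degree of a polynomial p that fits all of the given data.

2

Divided differences on the nodes -1, 0, 4, 5:
  order 0: -4  -4  116  176
  order 1: 0  30  60
  order 2: 6  6
  order 3: 0
The order-2 divided differences are all 6 (nonzero) and every higher order vanishes, so the data lies on a polynomial of degree exactly 2.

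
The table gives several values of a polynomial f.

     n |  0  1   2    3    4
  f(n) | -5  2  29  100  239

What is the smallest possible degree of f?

3

Forward differences of the values at n = 0, 1, 2, 3, 4:
  f  : -5  2  29  100  239
  Δ  : 7  27  71  139
  Δ^2: 20  44  68
  Δ^3: 24  24
  Δ^4: 0
The third differences are constant (24) and nonzero, while all higher differences vanish, so the minimal degree is 3.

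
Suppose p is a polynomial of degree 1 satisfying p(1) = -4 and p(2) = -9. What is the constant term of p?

1

Write p(s) = as + b. Substituting each data point gives a linear system:
  a + b = -4
  2a + b = -9
Solving the system yields a = -5, b = 1.
So p(s) = -5s + 1.
The constant term is 1.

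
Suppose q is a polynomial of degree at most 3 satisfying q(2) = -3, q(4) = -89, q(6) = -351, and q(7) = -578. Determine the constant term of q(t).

Write q(t) = at^3 + bt^2 + ct + d. Substituting each data point gives a linear system:
  8a + 4b + 2c + d = -3
  64a + 16b + 4c + d = -89
  216a + 36b + 6c + d = -351
  343a + 49b + 7c + d = -578
Solving the system yields a = -2, b = 2, c = 1, d = 3.
So q(t) = -2t³ + 2t² + t + 3.
The constant term is 3.

3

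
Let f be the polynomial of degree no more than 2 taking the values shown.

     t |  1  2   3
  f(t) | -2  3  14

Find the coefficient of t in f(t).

-4

Write f(t) = at^2 + bt + c. Substituting each data point gives a linear system:
  a + b + c = -2
  4a + 2b + c = 3
  9a + 3b + c = 14
Solving the system yields a = 3, b = -4, c = -1.
So f(t) = 3t^2 - 4t - 1.
The coefficient of t is -4.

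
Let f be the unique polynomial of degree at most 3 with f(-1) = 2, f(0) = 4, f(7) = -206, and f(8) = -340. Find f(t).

f(t) = -t^3 + 2t^2 + 5t + 4

Using the Lagrange interpolation formula with nodes -1, 0, 7, 8:
  L_0(t) = t(t - 7)(t - 8) / -72
  L_1(t) = (t + 1)(t - 7)(t - 8) / 56
  L_2(t) = (t + 1)t(t - 8) / -56
  L_3(t) = (t + 1)t(t - 7) / 72
Then f(t) = 2·L_0(t) + 4·L_1(t) - 206·L_2(t) - 340·L_3(t).
Expanding and collecting terms gives f(t) = -t³ + 2t² + 5t + 4.
Check: f(7) = -206. ✓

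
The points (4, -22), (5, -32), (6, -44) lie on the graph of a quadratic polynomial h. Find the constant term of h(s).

Write h(s) = as^2 + bs + c. Substituting each data point gives a linear system:
  16a + 4b + c = -22
  25a + 5b + c = -32
  36a + 6b + c = -44
Solving the system yields a = -1, b = -1, c = -2.
So h(s) = -s^2 - s - 2.
The constant term is -2.

-2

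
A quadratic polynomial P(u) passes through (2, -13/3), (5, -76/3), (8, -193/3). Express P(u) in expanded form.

P(u) = -u^2 - 1/3

Write P(u) = au^2 + bu + c. Substituting each data point gives a linear system:
  4a + 2b + c = -13/3
  25a + 5b + c = -76/3
  64a + 8b + c = -193/3
Solving the system yields a = -1, b = 0, c = -1/3.
So P(u) = -u^2 - 1/3.
Check: P(5) = -76/3. ✓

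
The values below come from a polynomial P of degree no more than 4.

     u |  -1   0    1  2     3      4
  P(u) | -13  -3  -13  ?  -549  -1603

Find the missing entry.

The 5 known points determine the degree-4 polynomial uniquely.
Write P(u) = au^4 + bu^3 + cu^2 + du + e. Substituting each data point gives a linear system:
  a - b + c - d + e = -13
  e = -3
  a + b + c + d + e = -13
  81a + 27b + 9c + 3d + e = -549
  256a + 64b + 16c + 4d + e = -1603
Solving the system yields a = -5, b = -4, c = -5, d = 4, e = -3.
So P(u) = -5u⁴ - 4u³ - 5u² + 4u - 3.
Then P(2) = -127.

-127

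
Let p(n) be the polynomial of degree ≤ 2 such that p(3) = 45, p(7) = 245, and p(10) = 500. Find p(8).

Using the Lagrange interpolation formula with nodes 3, 7, 10:
  L_0(n) = (n - 7)(n - 10) / 28
  L_1(n) = (n - 3)(n - 10) / -12
  L_2(n) = (n - 3)(n - 7) / 21
Then p(n) = 45·L_0(n) + 245·L_1(n) + 500·L_2(n).
Expanding and collecting terms gives p(n) = 5n^2.
Evaluating at n = 8: p(8) = 320.

320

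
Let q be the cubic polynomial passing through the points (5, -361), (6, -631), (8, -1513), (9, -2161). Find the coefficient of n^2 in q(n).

0

Write q(n) = an^3 + bn^2 + cn + d. Substituting each data point gives a linear system:
  125a + 25b + 5c + d = -361
  216a + 36b + 6c + d = -631
  512a + 64b + 8c + d = -1513
  729a + 81b + 9c + d = -2161
Solving the system yields a = -3, b = 0, c = 3, d = -1.
So q(n) = -3n^3 + 3n - 1.
The coefficient of n^2 is 0.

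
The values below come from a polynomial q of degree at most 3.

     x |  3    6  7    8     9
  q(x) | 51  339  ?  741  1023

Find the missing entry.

The 4 known points determine the degree-3 polynomial uniquely.
Write q(x) = ax^3 + bx^2 + cx + d. Substituting each data point gives a linear system:
  27a + 9b + 3c + d = 51
  216a + 36b + 6c + d = 339
  512a + 64b + 8c + d = 741
  729a + 81b + 9c + d = 1023
Solving the system yields a = 1, b = 4, c = -3, d = -3.
So q(x) = x³ + 4x² - 3x - 3.
Then q(7) = 515.

515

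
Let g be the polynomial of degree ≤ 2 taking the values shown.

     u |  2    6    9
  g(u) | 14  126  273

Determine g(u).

Write g(u) = au^2 + bu + c. Substituting each data point gives a linear system:
  4a + 2b + c = 14
  36a + 6b + c = 126
  81a + 9b + c = 273
Solving the system yields a = 3, b = 4, c = -6.
So g(u) = 3u² + 4u - 6.
Check: g(9) = 273. ✓

g(u) = 3u^2 + 4u - 6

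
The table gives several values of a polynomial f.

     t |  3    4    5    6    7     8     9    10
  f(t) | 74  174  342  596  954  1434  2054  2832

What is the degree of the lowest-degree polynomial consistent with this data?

3

Forward differences of the values at t = 3, 4, 5, 6, 7, 8, 9, 10:
  f  : 74  174  342  596  954  1434  2054  2832
  Δ  : 100  168  254  358  480  620  778
  Δ^2: 68  86  104  122  140  158
  Δ^3: 18  18  18  18  18
  Δ^4: 0  0  0  0
  Δ^5: 0  0  0
  Δ^6: 0  0
  Δ^7: 0
The third differences are constant (18) and nonzero, while all higher differences vanish, so the minimal degree is 3.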